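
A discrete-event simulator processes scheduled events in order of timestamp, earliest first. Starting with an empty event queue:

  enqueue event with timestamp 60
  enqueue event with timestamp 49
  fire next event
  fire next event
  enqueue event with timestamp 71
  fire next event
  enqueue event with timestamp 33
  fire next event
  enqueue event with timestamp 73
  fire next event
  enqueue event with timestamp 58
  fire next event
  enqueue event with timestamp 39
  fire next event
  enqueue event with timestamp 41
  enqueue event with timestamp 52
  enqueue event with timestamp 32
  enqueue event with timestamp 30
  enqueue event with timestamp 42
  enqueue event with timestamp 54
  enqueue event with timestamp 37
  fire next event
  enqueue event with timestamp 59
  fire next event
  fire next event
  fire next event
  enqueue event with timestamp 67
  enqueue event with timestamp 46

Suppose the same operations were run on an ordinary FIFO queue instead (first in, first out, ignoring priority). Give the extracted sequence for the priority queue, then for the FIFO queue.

priority queue: 49, 60, 71, 33, 73, 58, 39, 30, 32, 37, 41; FIFO queue: 60 → 49 → 71 → 33 → 73 → 58 → 39 → 41 → 52 → 32 → 30

insert 60 → {60}
insert 49 → {49, 60}
fire next event → 49; now {60}
fire next event → 60; now {}
insert 71 → {71}
fire next event → 71; now {}
insert 33 → {33}
fire next event → 33; now {}
insert 73 → {73}
fire next event → 73; now {}
insert 58 → {58}
fire next event → 58; now {}
insert 39 → {39}
fire next event → 39; now {}
insert 41 → {41}
insert 52 → {41, 52}
insert 32 → {32, 41, 52}
insert 30 → {30, 32, 41, 52}
insert 42 → {30, 32, 41, 42, 52}
insert 54 → {30, 32, 41, 42, 52, 54}
insert 37 → {30, 32, 37, 41, 42, 52, 54}
fire next event → 30; now {32, 37, 41, 42, 52, 54}
insert 59 → {32, 37, 41, 42, 52, 54, 59}
fire next event → 32; now {37, 41, 42, 52, 54, 59}
fire next event → 37; now {41, 42, 52, 54, 59}
fire next event → 41; now {42, 52, 54, 59}
insert 67 → {42, 52, 54, 59, 67}
insert 46 → {42, 46, 52, 54, 59, 67}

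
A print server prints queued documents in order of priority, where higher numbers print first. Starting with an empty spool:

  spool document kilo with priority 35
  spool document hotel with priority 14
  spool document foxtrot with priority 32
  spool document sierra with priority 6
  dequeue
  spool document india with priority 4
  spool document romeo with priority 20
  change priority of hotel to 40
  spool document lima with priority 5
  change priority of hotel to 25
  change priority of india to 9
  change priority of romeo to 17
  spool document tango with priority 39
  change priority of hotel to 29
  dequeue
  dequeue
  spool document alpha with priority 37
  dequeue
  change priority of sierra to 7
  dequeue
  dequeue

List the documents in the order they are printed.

add kilo (priority 35) → {kilo:35}
add hotel (priority 14) → {kilo:35, hotel:14}
add foxtrot (priority 32) → {kilo:35, foxtrot:32, hotel:14}
add sierra (priority 6) → {kilo:35, foxtrot:32, hotel:14, sierra:6}
dequeue → kilo; now {foxtrot:32, hotel:14, sierra:6}
add india (priority 4) → {foxtrot:32, hotel:14, sierra:6, india:4}
add romeo (priority 20) → {foxtrot:32, romeo:20, hotel:14, sierra:6, india:4}
update hotel to priority 40 → {hotel:40, foxtrot:32, romeo:20, sierra:6, india:4}
add lima (priority 5) → {hotel:40, foxtrot:32, romeo:20, sierra:6, lima:5, india:4}
update hotel to priority 25 → {foxtrot:32, hotel:25, romeo:20, sierra:6, lima:5, india:4}
update india to priority 9 → {foxtrot:32, hotel:25, romeo:20, india:9, sierra:6, lima:5}
update romeo to priority 17 → {foxtrot:32, hotel:25, romeo:17, india:9, sierra:6, lima:5}
add tango (priority 39) → {tango:39, foxtrot:32, hotel:25, romeo:17, india:9, sierra:6, lima:5}
update hotel to priority 29 → {tango:39, foxtrot:32, hotel:29, romeo:17, india:9, sierra:6, lima:5}
dequeue → tango; now {foxtrot:32, hotel:29, romeo:17, india:9, sierra:6, lima:5}
dequeue → foxtrot; now {hotel:29, romeo:17, india:9, sierra:6, lima:5}
add alpha (priority 37) → {alpha:37, hotel:29, romeo:17, india:9, sierra:6, lima:5}
dequeue → alpha; now {hotel:29, romeo:17, india:9, sierra:6, lima:5}
update sierra to priority 7 → {hotel:29, romeo:17, india:9, sierra:7, lima:5}
dequeue → hotel; now {romeo:17, india:9, sierra:7, lima:5}
dequeue → romeo; now {india:9, sierra:7, lima:5}

kilo, tango, foxtrot, alpha, hotel, romeo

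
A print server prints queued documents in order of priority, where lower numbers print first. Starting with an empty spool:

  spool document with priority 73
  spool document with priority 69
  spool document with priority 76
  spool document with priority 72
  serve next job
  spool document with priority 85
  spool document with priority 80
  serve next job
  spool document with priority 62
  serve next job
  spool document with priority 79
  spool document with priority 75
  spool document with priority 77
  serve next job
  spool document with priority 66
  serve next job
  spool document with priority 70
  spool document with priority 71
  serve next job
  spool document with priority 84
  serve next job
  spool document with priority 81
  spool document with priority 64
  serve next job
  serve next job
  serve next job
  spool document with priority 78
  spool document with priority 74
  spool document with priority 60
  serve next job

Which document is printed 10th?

76

insert 73 → {73}
insert 69 → {69, 73}
insert 76 → {69, 73, 76}
insert 72 → {69, 72, 73, 76}
serve next job → 69; now {72, 73, 76}
insert 85 → {72, 73, 76, 85}
insert 80 → {72, 73, 76, 80, 85}
serve next job → 72; now {73, 76, 80, 85}
insert 62 → {62, 73, 76, 80, 85}
serve next job → 62; now {73, 76, 80, 85}
insert 79 → {73, 76, 79, 80, 85}
insert 75 → {73, 75, 76, 79, 80, 85}
insert 77 → {73, 75, 76, 77, 79, 80, 85}
serve next job → 73; now {75, 76, 77, 79, 80, 85}
insert 66 → {66, 75, 76, 77, 79, 80, 85}
serve next job → 66; now {75, 76, 77, 79, 80, 85}
insert 70 → {70, 75, 76, 77, 79, 80, 85}
insert 71 → {70, 71, 75, 76, 77, 79, 80, 85}
serve next job → 70; now {71, 75, 76, 77, 79, 80, 85}
insert 84 → {71, 75, 76, 77, 79, 80, 84, 85}
serve next job → 71; now {75, 76, 77, 79, 80, 84, 85}
insert 81 → {75, 76, 77, 79, 80, 81, 84, 85}
insert 64 → {64, 75, 76, 77, 79, 80, 81, 84, 85}
serve next job → 64; now {75, 76, 77, 79, 80, 81, 84, 85}
serve next job → 75; now {76, 77, 79, 80, 81, 84, 85}
serve next job → 76; now {77, 79, 80, 81, 84, 85}
insert 78 → {77, 78, 79, 80, 81, 84, 85}
insert 74 → {74, 77, 78, 79, 80, 81, 84, 85}
insert 60 → {60, 74, 77, 78, 79, 80, 81, 84, 85}
serve next job → 60; now {74, 77, 78, 79, 80, 81, 84, 85}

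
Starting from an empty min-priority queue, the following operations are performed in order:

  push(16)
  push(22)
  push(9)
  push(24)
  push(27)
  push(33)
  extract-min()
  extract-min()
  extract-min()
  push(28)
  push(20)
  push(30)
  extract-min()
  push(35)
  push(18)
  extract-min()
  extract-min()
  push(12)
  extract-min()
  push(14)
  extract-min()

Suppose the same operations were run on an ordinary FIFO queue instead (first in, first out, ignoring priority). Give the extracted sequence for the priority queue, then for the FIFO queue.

insert 16 → {16}
insert 22 → {16, 22}
insert 9 → {9, 16, 22}
insert 24 → {9, 16, 22, 24}
insert 27 → {9, 16, 22, 24, 27}
insert 33 → {9, 16, 22, 24, 27, 33}
extract-min → 9; now {16, 22, 24, 27, 33}
extract-min → 16; now {22, 24, 27, 33}
extract-min → 22; now {24, 27, 33}
insert 28 → {24, 27, 28, 33}
insert 20 → {20, 24, 27, 28, 33}
insert 30 → {20, 24, 27, 28, 30, 33}
extract-min → 20; now {24, 27, 28, 30, 33}
insert 35 → {24, 27, 28, 30, 33, 35}
insert 18 → {18, 24, 27, 28, 30, 33, 35}
extract-min → 18; now {24, 27, 28, 30, 33, 35}
extract-min → 24; now {27, 28, 30, 33, 35}
insert 12 → {12, 27, 28, 30, 33, 35}
extract-min → 12; now {27, 28, 30, 33, 35}
insert 14 → {14, 27, 28, 30, 33, 35}
extract-min → 14; now {27, 28, 30, 33, 35}

priority queue: 9, 16, 22, 20, 18, 24, 12, 14; FIFO queue: 16 → 22 → 9 → 24 → 27 → 33 → 28 → 20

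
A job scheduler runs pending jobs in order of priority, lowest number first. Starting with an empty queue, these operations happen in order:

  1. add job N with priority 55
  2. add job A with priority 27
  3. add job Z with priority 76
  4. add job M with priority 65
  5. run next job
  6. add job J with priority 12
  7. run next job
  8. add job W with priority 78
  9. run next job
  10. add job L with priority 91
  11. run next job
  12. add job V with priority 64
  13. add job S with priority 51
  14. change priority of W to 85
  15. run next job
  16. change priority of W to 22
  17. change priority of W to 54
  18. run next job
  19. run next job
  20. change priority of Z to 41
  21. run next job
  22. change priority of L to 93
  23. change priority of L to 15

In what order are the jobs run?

[A, J, N, M, S, W, V, Z]

add N (priority 55) → {N:55}
add A (priority 27) → {A:27, N:55}
add Z (priority 76) → {A:27, N:55, Z:76}
add M (priority 65) → {A:27, N:55, M:65, Z:76}
run next job → A; now {N:55, M:65, Z:76}
add J (priority 12) → {J:12, N:55, M:65, Z:76}
run next job → J; now {N:55, M:65, Z:76}
add W (priority 78) → {N:55, M:65, Z:76, W:78}
run next job → N; now {M:65, Z:76, W:78}
add L (priority 91) → {M:65, Z:76, W:78, L:91}
run next job → M; now {Z:76, W:78, L:91}
add V (priority 64) → {V:64, Z:76, W:78, L:91}
add S (priority 51) → {S:51, V:64, Z:76, W:78, L:91}
update W to priority 85 → {S:51, V:64, Z:76, W:85, L:91}
run next job → S; now {V:64, Z:76, W:85, L:91}
update W to priority 22 → {W:22, V:64, Z:76, L:91}
update W to priority 54 → {W:54, V:64, Z:76, L:91}
run next job → W; now {V:64, Z:76, L:91}
run next job → V; now {Z:76, L:91}
update Z to priority 41 → {Z:41, L:91}
run next job → Z; now {L:91}
update L to priority 93 → {L:93}
update L to priority 15 → {L:15}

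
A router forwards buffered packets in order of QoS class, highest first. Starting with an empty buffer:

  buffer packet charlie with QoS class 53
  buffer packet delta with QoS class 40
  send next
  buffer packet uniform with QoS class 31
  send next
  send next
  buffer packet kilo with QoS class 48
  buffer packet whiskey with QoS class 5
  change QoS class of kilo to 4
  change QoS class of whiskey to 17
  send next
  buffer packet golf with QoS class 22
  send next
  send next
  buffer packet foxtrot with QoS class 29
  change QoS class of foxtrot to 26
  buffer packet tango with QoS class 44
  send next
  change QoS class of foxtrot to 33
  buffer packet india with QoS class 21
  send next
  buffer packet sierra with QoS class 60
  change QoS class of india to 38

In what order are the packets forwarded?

add charlie (QoS class 53) → {charlie:53}
add delta (QoS class 40) → {charlie:53, delta:40}
send next → charlie; now {delta:40}
add uniform (QoS class 31) → {delta:40, uniform:31}
send next → delta; now {uniform:31}
send next → uniform; now {}
add kilo (QoS class 48) → {kilo:48}
add whiskey (QoS class 5) → {kilo:48, whiskey:5}
update kilo to QoS class 4 → {whiskey:5, kilo:4}
update whiskey to QoS class 17 → {whiskey:17, kilo:4}
send next → whiskey; now {kilo:4}
add golf (QoS class 22) → {golf:22, kilo:4}
send next → golf; now {kilo:4}
send next → kilo; now {}
add foxtrot (QoS class 29) → {foxtrot:29}
update foxtrot to QoS class 26 → {foxtrot:26}
add tango (QoS class 44) → {tango:44, foxtrot:26}
send next → tango; now {foxtrot:26}
update foxtrot to QoS class 33 → {foxtrot:33}
add india (QoS class 21) → {foxtrot:33, india:21}
send next → foxtrot; now {india:21}
add sierra (QoS class 60) → {sierra:60, india:21}
update india to QoS class 38 → {sierra:60, india:38}

charlie, delta, uniform, whiskey, golf, kilo, tango, foxtrot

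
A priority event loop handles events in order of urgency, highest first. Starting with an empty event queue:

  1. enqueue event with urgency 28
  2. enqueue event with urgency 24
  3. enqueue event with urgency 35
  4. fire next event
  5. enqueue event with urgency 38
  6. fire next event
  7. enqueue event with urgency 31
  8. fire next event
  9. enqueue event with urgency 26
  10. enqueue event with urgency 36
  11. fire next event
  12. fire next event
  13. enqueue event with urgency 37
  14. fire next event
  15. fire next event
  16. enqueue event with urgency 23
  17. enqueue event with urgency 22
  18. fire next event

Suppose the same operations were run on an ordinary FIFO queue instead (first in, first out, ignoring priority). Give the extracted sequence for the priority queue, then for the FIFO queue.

insert 28 → {28}
insert 24 → {28, 24}
insert 35 → {35, 28, 24}
fire next event → 35; now {28, 24}
insert 38 → {38, 28, 24}
fire next event → 38; now {28, 24}
insert 31 → {31, 28, 24}
fire next event → 31; now {28, 24}
insert 26 → {28, 26, 24}
insert 36 → {36, 28, 26, 24}
fire next event → 36; now {28, 26, 24}
fire next event → 28; now {26, 24}
insert 37 → {37, 26, 24}
fire next event → 37; now {26, 24}
fire next event → 26; now {24}
insert 23 → {24, 23}
insert 22 → {24, 23, 22}
fire next event → 24; now {23, 22}

priority queue: 35 → 38 → 31 → 36 → 28 → 37 → 26 → 24; FIFO queue: 28, 24, 35, 38, 31, 26, 36, 37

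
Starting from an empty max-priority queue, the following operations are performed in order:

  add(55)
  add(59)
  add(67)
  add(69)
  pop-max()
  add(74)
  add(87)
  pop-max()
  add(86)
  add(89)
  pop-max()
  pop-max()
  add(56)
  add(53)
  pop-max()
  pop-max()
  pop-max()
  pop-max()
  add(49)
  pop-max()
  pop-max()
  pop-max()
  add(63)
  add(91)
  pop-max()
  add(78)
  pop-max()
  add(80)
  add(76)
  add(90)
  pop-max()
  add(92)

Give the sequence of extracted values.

69 → 87 → 89 → 86 → 74 → 67 → 59 → 56 → 55 → 53 → 49 → 91 → 78 → 90

insert 55 → {55}
insert 59 → {59, 55}
insert 67 → {67, 59, 55}
insert 69 → {69, 67, 59, 55}
pop-max → 69; now {67, 59, 55}
insert 74 → {74, 67, 59, 55}
insert 87 → {87, 74, 67, 59, 55}
pop-max → 87; now {74, 67, 59, 55}
insert 86 → {86, 74, 67, 59, 55}
insert 89 → {89, 86, 74, 67, 59, 55}
pop-max → 89; now {86, 74, 67, 59, 55}
pop-max → 86; now {74, 67, 59, 55}
insert 56 → {74, 67, 59, 56, 55}
insert 53 → {74, 67, 59, 56, 55, 53}
pop-max → 74; now {67, 59, 56, 55, 53}
pop-max → 67; now {59, 56, 55, 53}
pop-max → 59; now {56, 55, 53}
pop-max → 56; now {55, 53}
insert 49 → {55, 53, 49}
pop-max → 55; now {53, 49}
pop-max → 53; now {49}
pop-max → 49; now {}
insert 63 → {63}
insert 91 → {91, 63}
pop-max → 91; now {63}
insert 78 → {78, 63}
pop-max → 78; now {63}
insert 80 → {80, 63}
insert 76 → {80, 76, 63}
insert 90 → {90, 80, 76, 63}
pop-max → 90; now {80, 76, 63}
insert 92 → {92, 80, 76, 63}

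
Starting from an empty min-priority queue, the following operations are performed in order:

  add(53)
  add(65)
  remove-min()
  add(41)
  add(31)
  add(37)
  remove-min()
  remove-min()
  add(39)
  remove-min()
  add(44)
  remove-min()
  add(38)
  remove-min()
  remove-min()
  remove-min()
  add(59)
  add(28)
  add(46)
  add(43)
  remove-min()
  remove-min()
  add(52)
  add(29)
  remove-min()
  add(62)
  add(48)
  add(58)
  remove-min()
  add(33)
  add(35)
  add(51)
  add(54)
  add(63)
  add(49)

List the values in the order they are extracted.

insert 53 → {53}
insert 65 → {53, 65}
remove-min → 53; now {65}
insert 41 → {41, 65}
insert 31 → {31, 41, 65}
insert 37 → {31, 37, 41, 65}
remove-min → 31; now {37, 41, 65}
remove-min → 37; now {41, 65}
insert 39 → {39, 41, 65}
remove-min → 39; now {41, 65}
insert 44 → {41, 44, 65}
remove-min → 41; now {44, 65}
insert 38 → {38, 44, 65}
remove-min → 38; now {44, 65}
remove-min → 44; now {65}
remove-min → 65; now {}
insert 59 → {59}
insert 28 → {28, 59}
insert 46 → {28, 46, 59}
insert 43 → {28, 43, 46, 59}
remove-min → 28; now {43, 46, 59}
remove-min → 43; now {46, 59}
insert 52 → {46, 52, 59}
insert 29 → {29, 46, 52, 59}
remove-min → 29; now {46, 52, 59}
insert 62 → {46, 52, 59, 62}
insert 48 → {46, 48, 52, 59, 62}
insert 58 → {46, 48, 52, 58, 59, 62}
remove-min → 46; now {48, 52, 58, 59, 62}
insert 33 → {33, 48, 52, 58, 59, 62}
insert 35 → {33, 35, 48, 52, 58, 59, 62}
insert 51 → {33, 35, 48, 51, 52, 58, 59, 62}
insert 54 → {33, 35, 48, 51, 52, 54, 58, 59, 62}
insert 63 → {33, 35, 48, 51, 52, 54, 58, 59, 62, 63}
insert 49 → {33, 35, 48, 49, 51, 52, 54, 58, 59, 62, 63}

[53, 31, 37, 39, 41, 38, 44, 65, 28, 43, 29, 46]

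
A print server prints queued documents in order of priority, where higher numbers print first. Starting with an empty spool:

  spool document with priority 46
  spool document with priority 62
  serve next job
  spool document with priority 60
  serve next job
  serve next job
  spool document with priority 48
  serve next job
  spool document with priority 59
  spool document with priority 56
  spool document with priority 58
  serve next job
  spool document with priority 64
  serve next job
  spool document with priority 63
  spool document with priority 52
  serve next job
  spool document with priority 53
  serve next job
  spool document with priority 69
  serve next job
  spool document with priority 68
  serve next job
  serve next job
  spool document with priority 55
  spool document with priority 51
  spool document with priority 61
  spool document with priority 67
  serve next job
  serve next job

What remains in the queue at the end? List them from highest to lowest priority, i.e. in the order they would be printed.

55 → 53 → 52 → 51

insert 46 → {46}
insert 62 → {62, 46}
serve next job → 62; now {46}
insert 60 → {60, 46}
serve next job → 60; now {46}
serve next job → 46; now {}
insert 48 → {48}
serve next job → 48; now {}
insert 59 → {59}
insert 56 → {59, 56}
insert 58 → {59, 58, 56}
serve next job → 59; now {58, 56}
insert 64 → {64, 58, 56}
serve next job → 64; now {58, 56}
insert 63 → {63, 58, 56}
insert 52 → {63, 58, 56, 52}
serve next job → 63; now {58, 56, 52}
insert 53 → {58, 56, 53, 52}
serve next job → 58; now {56, 53, 52}
insert 69 → {69, 56, 53, 52}
serve next job → 69; now {56, 53, 52}
insert 68 → {68, 56, 53, 52}
serve next job → 68; now {56, 53, 52}
serve next job → 56; now {53, 52}
insert 55 → {55, 53, 52}
insert 51 → {55, 53, 52, 51}
insert 61 → {61, 55, 53, 52, 51}
insert 67 → {67, 61, 55, 53, 52, 51}
serve next job → 67; now {61, 55, 53, 52, 51}
serve next job → 61; now {55, 53, 52, 51}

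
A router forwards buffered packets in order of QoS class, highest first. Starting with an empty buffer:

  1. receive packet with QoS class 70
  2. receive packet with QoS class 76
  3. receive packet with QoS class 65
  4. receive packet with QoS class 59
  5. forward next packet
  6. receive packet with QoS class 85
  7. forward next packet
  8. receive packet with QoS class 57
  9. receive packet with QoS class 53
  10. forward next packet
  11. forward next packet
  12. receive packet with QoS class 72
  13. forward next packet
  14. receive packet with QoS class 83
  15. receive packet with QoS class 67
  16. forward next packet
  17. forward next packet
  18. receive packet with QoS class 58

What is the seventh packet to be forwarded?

insert 70 → {70}
insert 76 → {76, 70}
insert 65 → {76, 70, 65}
insert 59 → {76, 70, 65, 59}
forward next packet → 76; now {70, 65, 59}
insert 85 → {85, 70, 65, 59}
forward next packet → 85; now {70, 65, 59}
insert 57 → {70, 65, 59, 57}
insert 53 → {70, 65, 59, 57, 53}
forward next packet → 70; now {65, 59, 57, 53}
forward next packet → 65; now {59, 57, 53}
insert 72 → {72, 59, 57, 53}
forward next packet → 72; now {59, 57, 53}
insert 83 → {83, 59, 57, 53}
insert 67 → {83, 67, 59, 57, 53}
forward next packet → 83; now {67, 59, 57, 53}
forward next packet → 67; now {59, 57, 53}
insert 58 → {59, 58, 57, 53}

67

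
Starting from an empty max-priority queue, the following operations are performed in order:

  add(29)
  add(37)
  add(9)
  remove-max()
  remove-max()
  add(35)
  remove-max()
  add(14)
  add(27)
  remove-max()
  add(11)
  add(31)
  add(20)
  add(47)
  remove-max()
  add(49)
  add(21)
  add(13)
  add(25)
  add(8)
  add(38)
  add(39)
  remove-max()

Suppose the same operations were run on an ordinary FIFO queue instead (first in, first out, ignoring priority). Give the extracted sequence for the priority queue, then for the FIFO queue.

priority queue: 37, 29, 35, 27, 47, 49; FIFO queue: 29 → 37 → 9 → 35 → 14 → 27

insert 29 → {29}
insert 37 → {37, 29}
insert 9 → {37, 29, 9}
remove-max → 37; now {29, 9}
remove-max → 29; now {9}
insert 35 → {35, 9}
remove-max → 35; now {9}
insert 14 → {14, 9}
insert 27 → {27, 14, 9}
remove-max → 27; now {14, 9}
insert 11 → {14, 11, 9}
insert 31 → {31, 14, 11, 9}
insert 20 → {31, 20, 14, 11, 9}
insert 47 → {47, 31, 20, 14, 11, 9}
remove-max → 47; now {31, 20, 14, 11, 9}
insert 49 → {49, 31, 20, 14, 11, 9}
insert 21 → {49, 31, 21, 20, 14, 11, 9}
insert 13 → {49, 31, 21, 20, 14, 13, 11, 9}
insert 25 → {49, 31, 25, 21, 20, 14, 13, 11, 9}
insert 8 → {49, 31, 25, 21, 20, 14, 13, 11, 9, 8}
insert 38 → {49, 38, 31, 25, 21, 20, 14, 13, 11, 9, 8}
insert 39 → {49, 39, 38, 31, 25, 21, 20, 14, 13, 11, 9, 8}
remove-max → 49; now {39, 38, 31, 25, 21, 20, 14, 13, 11, 9, 8}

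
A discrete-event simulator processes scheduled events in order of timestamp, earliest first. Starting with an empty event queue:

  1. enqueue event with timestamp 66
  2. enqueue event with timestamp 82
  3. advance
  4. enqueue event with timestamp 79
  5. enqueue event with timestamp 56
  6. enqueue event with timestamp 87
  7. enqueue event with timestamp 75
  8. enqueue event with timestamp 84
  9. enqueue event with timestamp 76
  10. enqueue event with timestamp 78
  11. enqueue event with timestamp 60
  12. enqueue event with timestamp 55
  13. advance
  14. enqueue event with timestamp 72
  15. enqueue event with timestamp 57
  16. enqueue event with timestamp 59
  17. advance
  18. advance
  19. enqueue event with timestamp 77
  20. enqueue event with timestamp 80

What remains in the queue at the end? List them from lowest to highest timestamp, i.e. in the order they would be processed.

59 → 60 → 72 → 75 → 76 → 77 → 78 → 79 → 80 → 82 → 84 → 87

insert 66 → {66}
insert 82 → {66, 82}
advance → 66; now {82}
insert 79 → {79, 82}
insert 56 → {56, 79, 82}
insert 87 → {56, 79, 82, 87}
insert 75 → {56, 75, 79, 82, 87}
insert 84 → {56, 75, 79, 82, 84, 87}
insert 76 → {56, 75, 76, 79, 82, 84, 87}
insert 78 → {56, 75, 76, 78, 79, 82, 84, 87}
insert 60 → {56, 60, 75, 76, 78, 79, 82, 84, 87}
insert 55 → {55, 56, 60, 75, 76, 78, 79, 82, 84, 87}
advance → 55; now {56, 60, 75, 76, 78, 79, 82, 84, 87}
insert 72 → {56, 60, 72, 75, 76, 78, 79, 82, 84, 87}
insert 57 → {56, 57, 60, 72, 75, 76, 78, 79, 82, 84, 87}
insert 59 → {56, 57, 59, 60, 72, 75, 76, 78, 79, 82, 84, 87}
advance → 56; now {57, 59, 60, 72, 75, 76, 78, 79, 82, 84, 87}
advance → 57; now {59, 60, 72, 75, 76, 78, 79, 82, 84, 87}
insert 77 → {59, 60, 72, 75, 76, 77, 78, 79, 82, 84, 87}
insert 80 → {59, 60, 72, 75, 76, 77, 78, 79, 80, 82, 84, 87}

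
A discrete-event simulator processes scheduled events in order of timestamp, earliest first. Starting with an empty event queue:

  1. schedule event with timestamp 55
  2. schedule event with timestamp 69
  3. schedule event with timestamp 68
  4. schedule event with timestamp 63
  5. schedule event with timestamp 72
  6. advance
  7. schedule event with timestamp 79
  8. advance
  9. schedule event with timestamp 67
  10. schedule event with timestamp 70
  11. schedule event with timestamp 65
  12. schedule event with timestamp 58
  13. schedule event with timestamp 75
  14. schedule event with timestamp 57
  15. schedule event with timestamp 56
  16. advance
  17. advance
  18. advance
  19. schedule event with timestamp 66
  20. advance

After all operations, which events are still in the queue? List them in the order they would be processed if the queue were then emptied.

66, 67, 68, 69, 70, 72, 75, 79

insert 55 → {55}
insert 69 → {55, 69}
insert 68 → {55, 68, 69}
insert 63 → {55, 63, 68, 69}
insert 72 → {55, 63, 68, 69, 72}
advance → 55; now {63, 68, 69, 72}
insert 79 → {63, 68, 69, 72, 79}
advance → 63; now {68, 69, 72, 79}
insert 67 → {67, 68, 69, 72, 79}
insert 70 → {67, 68, 69, 70, 72, 79}
insert 65 → {65, 67, 68, 69, 70, 72, 79}
insert 58 → {58, 65, 67, 68, 69, 70, 72, 79}
insert 75 → {58, 65, 67, 68, 69, 70, 72, 75, 79}
insert 57 → {57, 58, 65, 67, 68, 69, 70, 72, 75, 79}
insert 56 → {56, 57, 58, 65, 67, 68, 69, 70, 72, 75, 79}
advance → 56; now {57, 58, 65, 67, 68, 69, 70, 72, 75, 79}
advance → 57; now {58, 65, 67, 68, 69, 70, 72, 75, 79}
advance → 58; now {65, 67, 68, 69, 70, 72, 75, 79}
insert 66 → {65, 66, 67, 68, 69, 70, 72, 75, 79}
advance → 65; now {66, 67, 68, 69, 70, 72, 75, 79}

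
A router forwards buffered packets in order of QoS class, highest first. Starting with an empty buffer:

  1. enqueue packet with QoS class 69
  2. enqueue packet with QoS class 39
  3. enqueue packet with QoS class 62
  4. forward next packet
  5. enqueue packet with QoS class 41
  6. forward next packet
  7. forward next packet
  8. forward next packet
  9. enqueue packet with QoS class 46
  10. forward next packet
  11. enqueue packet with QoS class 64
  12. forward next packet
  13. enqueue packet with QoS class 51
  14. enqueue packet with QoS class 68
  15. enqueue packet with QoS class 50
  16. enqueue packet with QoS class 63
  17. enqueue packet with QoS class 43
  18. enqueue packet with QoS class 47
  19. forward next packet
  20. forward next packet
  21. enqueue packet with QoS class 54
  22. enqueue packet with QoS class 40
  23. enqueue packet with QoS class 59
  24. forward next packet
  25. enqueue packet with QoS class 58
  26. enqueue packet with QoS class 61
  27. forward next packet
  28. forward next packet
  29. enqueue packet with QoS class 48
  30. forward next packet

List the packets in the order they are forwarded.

69, 62, 41, 39, 46, 64, 68, 63, 59, 61, 58, 54

insert 69 → {69}
insert 39 → {69, 39}
insert 62 → {69, 62, 39}
forward next packet → 69; now {62, 39}
insert 41 → {62, 41, 39}
forward next packet → 62; now {41, 39}
forward next packet → 41; now {39}
forward next packet → 39; now {}
insert 46 → {46}
forward next packet → 46; now {}
insert 64 → {64}
forward next packet → 64; now {}
insert 51 → {51}
insert 68 → {68, 51}
insert 50 → {68, 51, 50}
insert 63 → {68, 63, 51, 50}
insert 43 → {68, 63, 51, 50, 43}
insert 47 → {68, 63, 51, 50, 47, 43}
forward next packet → 68; now {63, 51, 50, 47, 43}
forward next packet → 63; now {51, 50, 47, 43}
insert 54 → {54, 51, 50, 47, 43}
insert 40 → {54, 51, 50, 47, 43, 40}
insert 59 → {59, 54, 51, 50, 47, 43, 40}
forward next packet → 59; now {54, 51, 50, 47, 43, 40}
insert 58 → {58, 54, 51, 50, 47, 43, 40}
insert 61 → {61, 58, 54, 51, 50, 47, 43, 40}
forward next packet → 61; now {58, 54, 51, 50, 47, 43, 40}
forward next packet → 58; now {54, 51, 50, 47, 43, 40}
insert 48 → {54, 51, 50, 48, 47, 43, 40}
forward next packet → 54; now {51, 50, 48, 47, 43, 40}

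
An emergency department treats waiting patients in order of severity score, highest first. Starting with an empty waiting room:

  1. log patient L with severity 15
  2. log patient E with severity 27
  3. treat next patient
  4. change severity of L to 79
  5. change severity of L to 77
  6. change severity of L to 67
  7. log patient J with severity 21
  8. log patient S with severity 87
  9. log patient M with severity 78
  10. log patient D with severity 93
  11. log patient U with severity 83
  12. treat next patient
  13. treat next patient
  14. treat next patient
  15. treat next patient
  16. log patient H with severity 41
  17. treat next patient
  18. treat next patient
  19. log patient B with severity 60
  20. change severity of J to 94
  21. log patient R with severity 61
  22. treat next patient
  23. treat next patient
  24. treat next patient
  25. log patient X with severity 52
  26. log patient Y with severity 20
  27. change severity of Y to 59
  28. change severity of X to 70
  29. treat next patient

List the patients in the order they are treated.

E, D, S, U, M, L, H, J, R, B, X

add L (severity 15) → {L:15}
add E (severity 27) → {E:27, L:15}
treat next patient → E; now {L:15}
update L to severity 79 → {L:79}
update L to severity 77 → {L:77}
update L to severity 67 → {L:67}
add J (severity 21) → {L:67, J:21}
add S (severity 87) → {S:87, L:67, J:21}
add M (severity 78) → {S:87, M:78, L:67, J:21}
add D (severity 93) → {D:93, S:87, M:78, L:67, J:21}
add U (severity 83) → {D:93, S:87, U:83, M:78, L:67, J:21}
treat next patient → D; now {S:87, U:83, M:78, L:67, J:21}
treat next patient → S; now {U:83, M:78, L:67, J:21}
treat next patient → U; now {M:78, L:67, J:21}
treat next patient → M; now {L:67, J:21}
add H (severity 41) → {L:67, H:41, J:21}
treat next patient → L; now {H:41, J:21}
treat next patient → H; now {J:21}
add B (severity 60) → {B:60, J:21}
update J to severity 94 → {J:94, B:60}
add R (severity 61) → {J:94, R:61, B:60}
treat next patient → J; now {R:61, B:60}
treat next patient → R; now {B:60}
treat next patient → B; now {}
add X (severity 52) → {X:52}
add Y (severity 20) → {X:52, Y:20}
update Y to severity 59 → {Y:59, X:52}
update X to severity 70 → {X:70, Y:59}
treat next patient → X; now {Y:59}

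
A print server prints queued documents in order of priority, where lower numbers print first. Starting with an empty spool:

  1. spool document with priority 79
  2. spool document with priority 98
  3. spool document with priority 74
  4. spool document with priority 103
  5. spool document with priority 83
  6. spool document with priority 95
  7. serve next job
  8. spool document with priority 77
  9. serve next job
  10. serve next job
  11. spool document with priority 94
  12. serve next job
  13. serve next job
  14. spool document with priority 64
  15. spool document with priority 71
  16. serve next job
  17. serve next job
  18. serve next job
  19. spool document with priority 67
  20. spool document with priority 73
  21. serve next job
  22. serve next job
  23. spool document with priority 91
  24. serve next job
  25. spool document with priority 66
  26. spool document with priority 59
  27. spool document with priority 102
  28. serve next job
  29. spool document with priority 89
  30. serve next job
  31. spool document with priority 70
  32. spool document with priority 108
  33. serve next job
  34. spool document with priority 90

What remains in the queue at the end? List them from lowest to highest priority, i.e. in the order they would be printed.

insert 79 → {79}
insert 98 → {79, 98}
insert 74 → {74, 79, 98}
insert 103 → {74, 79, 98, 103}
insert 83 → {74, 79, 83, 98, 103}
insert 95 → {74, 79, 83, 95, 98, 103}
serve next job → 74; now {79, 83, 95, 98, 103}
insert 77 → {77, 79, 83, 95, 98, 103}
serve next job → 77; now {79, 83, 95, 98, 103}
serve next job → 79; now {83, 95, 98, 103}
insert 94 → {83, 94, 95, 98, 103}
serve next job → 83; now {94, 95, 98, 103}
serve next job → 94; now {95, 98, 103}
insert 64 → {64, 95, 98, 103}
insert 71 → {64, 71, 95, 98, 103}
serve next job → 64; now {71, 95, 98, 103}
serve next job → 71; now {95, 98, 103}
serve next job → 95; now {98, 103}
insert 67 → {67, 98, 103}
insert 73 → {67, 73, 98, 103}
serve next job → 67; now {73, 98, 103}
serve next job → 73; now {98, 103}
insert 91 → {91, 98, 103}
serve next job → 91; now {98, 103}
insert 66 → {66, 98, 103}
insert 59 → {59, 66, 98, 103}
insert 102 → {59, 66, 98, 102, 103}
serve next job → 59; now {66, 98, 102, 103}
insert 89 → {66, 89, 98, 102, 103}
serve next job → 66; now {89, 98, 102, 103}
insert 70 → {70, 89, 98, 102, 103}
insert 108 → {70, 89, 98, 102, 103, 108}
serve next job → 70; now {89, 98, 102, 103, 108}
insert 90 → {89, 90, 98, 102, 103, 108}

[89, 90, 98, 102, 103, 108]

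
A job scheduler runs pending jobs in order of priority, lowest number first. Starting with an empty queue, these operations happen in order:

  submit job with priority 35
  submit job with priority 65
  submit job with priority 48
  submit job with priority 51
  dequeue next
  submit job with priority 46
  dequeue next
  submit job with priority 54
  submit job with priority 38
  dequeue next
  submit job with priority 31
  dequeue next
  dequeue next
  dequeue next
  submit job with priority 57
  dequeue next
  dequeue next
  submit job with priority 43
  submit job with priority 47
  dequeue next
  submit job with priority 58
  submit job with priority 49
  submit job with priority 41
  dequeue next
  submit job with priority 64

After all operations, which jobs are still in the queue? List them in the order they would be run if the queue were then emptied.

47, 49, 58, 64, 65

insert 35 → {35}
insert 65 → {35, 65}
insert 48 → {35, 48, 65}
insert 51 → {35, 48, 51, 65}
dequeue next → 35; now {48, 51, 65}
insert 46 → {46, 48, 51, 65}
dequeue next → 46; now {48, 51, 65}
insert 54 → {48, 51, 54, 65}
insert 38 → {38, 48, 51, 54, 65}
dequeue next → 38; now {48, 51, 54, 65}
insert 31 → {31, 48, 51, 54, 65}
dequeue next → 31; now {48, 51, 54, 65}
dequeue next → 48; now {51, 54, 65}
dequeue next → 51; now {54, 65}
insert 57 → {54, 57, 65}
dequeue next → 54; now {57, 65}
dequeue next → 57; now {65}
insert 43 → {43, 65}
insert 47 → {43, 47, 65}
dequeue next → 43; now {47, 65}
insert 58 → {47, 58, 65}
insert 49 → {47, 49, 58, 65}
insert 41 → {41, 47, 49, 58, 65}
dequeue next → 41; now {47, 49, 58, 65}
insert 64 → {47, 49, 58, 64, 65}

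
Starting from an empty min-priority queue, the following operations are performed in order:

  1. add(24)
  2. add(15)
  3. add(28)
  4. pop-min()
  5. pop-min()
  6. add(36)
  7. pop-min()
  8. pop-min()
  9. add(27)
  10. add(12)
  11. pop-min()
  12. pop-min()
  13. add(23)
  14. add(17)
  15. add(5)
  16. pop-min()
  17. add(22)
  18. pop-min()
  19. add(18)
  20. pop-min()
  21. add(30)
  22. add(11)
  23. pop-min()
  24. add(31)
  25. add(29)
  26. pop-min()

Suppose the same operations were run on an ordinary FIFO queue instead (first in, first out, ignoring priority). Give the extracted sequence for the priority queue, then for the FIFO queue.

insert 24 → {24}
insert 15 → {15, 24}
insert 28 → {15, 24, 28}
pop-min → 15; now {24, 28}
pop-min → 24; now {28}
insert 36 → {28, 36}
pop-min → 28; now {36}
pop-min → 36; now {}
insert 27 → {27}
insert 12 → {12, 27}
pop-min → 12; now {27}
pop-min → 27; now {}
insert 23 → {23}
insert 17 → {17, 23}
insert 5 → {5, 17, 23}
pop-min → 5; now {17, 23}
insert 22 → {17, 22, 23}
pop-min → 17; now {22, 23}
insert 18 → {18, 22, 23}
pop-min → 18; now {22, 23}
insert 30 → {22, 23, 30}
insert 11 → {11, 22, 23, 30}
pop-min → 11; now {22, 23, 30}
insert 31 → {22, 23, 30, 31}
insert 29 → {22, 23, 29, 30, 31}
pop-min → 22; now {23, 29, 30, 31}

priority queue: [15, 24, 28, 36, 12, 27, 5, 17, 18, 11, 22]; FIFO queue: 24 → 15 → 28 → 36 → 27 → 12 → 23 → 17 → 5 → 22 → 18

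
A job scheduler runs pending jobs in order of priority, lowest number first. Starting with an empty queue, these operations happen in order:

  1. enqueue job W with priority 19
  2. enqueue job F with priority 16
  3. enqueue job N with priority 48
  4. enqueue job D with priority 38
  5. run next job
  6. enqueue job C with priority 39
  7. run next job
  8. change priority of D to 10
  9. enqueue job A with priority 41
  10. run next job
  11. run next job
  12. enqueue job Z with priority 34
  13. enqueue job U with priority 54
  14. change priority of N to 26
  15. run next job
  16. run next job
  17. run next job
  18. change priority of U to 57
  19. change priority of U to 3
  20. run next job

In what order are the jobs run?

[F, W, D, C, N, Z, A, U]

add W (priority 19) → {W:19}
add F (priority 16) → {F:16, W:19}
add N (priority 48) → {F:16, W:19, N:48}
add D (priority 38) → {F:16, W:19, D:38, N:48}
run next job → F; now {W:19, D:38, N:48}
add C (priority 39) → {W:19, D:38, C:39, N:48}
run next job → W; now {D:38, C:39, N:48}
update D to priority 10 → {D:10, C:39, N:48}
add A (priority 41) → {D:10, C:39, A:41, N:48}
run next job → D; now {C:39, A:41, N:48}
run next job → C; now {A:41, N:48}
add Z (priority 34) → {Z:34, A:41, N:48}
add U (priority 54) → {Z:34, A:41, N:48, U:54}
update N to priority 26 → {N:26, Z:34, A:41, U:54}
run next job → N; now {Z:34, A:41, U:54}
run next job → Z; now {A:41, U:54}
run next job → A; now {U:54}
update U to priority 57 → {U:57}
update U to priority 3 → {U:3}
run next job → U; now {}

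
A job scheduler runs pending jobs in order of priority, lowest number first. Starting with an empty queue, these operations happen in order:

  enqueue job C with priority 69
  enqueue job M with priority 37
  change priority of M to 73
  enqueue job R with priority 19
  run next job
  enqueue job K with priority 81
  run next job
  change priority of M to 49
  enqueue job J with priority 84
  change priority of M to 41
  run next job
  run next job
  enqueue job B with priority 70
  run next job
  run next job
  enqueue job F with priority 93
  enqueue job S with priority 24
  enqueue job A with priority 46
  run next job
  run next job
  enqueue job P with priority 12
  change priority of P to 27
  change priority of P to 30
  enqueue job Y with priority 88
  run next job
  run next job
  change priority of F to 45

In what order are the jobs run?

add C (priority 69) → {C:69}
add M (priority 37) → {M:37, C:69}
update M to priority 73 → {C:69, M:73}
add R (priority 19) → {R:19, C:69, M:73}
run next job → R; now {C:69, M:73}
add K (priority 81) → {C:69, M:73, K:81}
run next job → C; now {M:73, K:81}
update M to priority 49 → {M:49, K:81}
add J (priority 84) → {M:49, K:81, J:84}
update M to priority 41 → {M:41, K:81, J:84}
run next job → M; now {K:81, J:84}
run next job → K; now {J:84}
add B (priority 70) → {B:70, J:84}
run next job → B; now {J:84}
run next job → J; now {}
add F (priority 93) → {F:93}
add S (priority 24) → {S:24, F:93}
add A (priority 46) → {S:24, A:46, F:93}
run next job → S; now {A:46, F:93}
run next job → A; now {F:93}
add P (priority 12) → {P:12, F:93}
update P to priority 27 → {P:27, F:93}
update P to priority 30 → {P:30, F:93}
add Y (priority 88) → {P:30, Y:88, F:93}
run next job → P; now {Y:88, F:93}
run next job → Y; now {F:93}
update F to priority 45 → {F:45}

[R, C, M, K, B, J, S, A, P, Y]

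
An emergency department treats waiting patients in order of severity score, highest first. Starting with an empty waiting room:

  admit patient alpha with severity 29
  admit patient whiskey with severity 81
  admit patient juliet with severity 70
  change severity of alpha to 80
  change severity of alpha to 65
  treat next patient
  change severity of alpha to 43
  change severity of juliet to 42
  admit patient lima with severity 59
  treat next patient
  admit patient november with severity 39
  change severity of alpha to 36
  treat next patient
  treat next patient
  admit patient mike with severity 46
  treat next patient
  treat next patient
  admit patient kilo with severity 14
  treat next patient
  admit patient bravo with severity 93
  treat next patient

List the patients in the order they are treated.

add alpha (severity 29) → {alpha:29}
add whiskey (severity 81) → {whiskey:81, alpha:29}
add juliet (severity 70) → {whiskey:81, juliet:70, alpha:29}
update alpha to severity 80 → {whiskey:81, alpha:80, juliet:70}
update alpha to severity 65 → {whiskey:81, juliet:70, alpha:65}
treat next patient → whiskey; now {juliet:70, alpha:65}
update alpha to severity 43 → {juliet:70, alpha:43}
update juliet to severity 42 → {alpha:43, juliet:42}
add lima (severity 59) → {lima:59, alpha:43, juliet:42}
treat next patient → lima; now {alpha:43, juliet:42}
add november (severity 39) → {alpha:43, juliet:42, november:39}
update alpha to severity 36 → {juliet:42, november:39, alpha:36}
treat next patient → juliet; now {november:39, alpha:36}
treat next patient → november; now {alpha:36}
add mike (severity 46) → {mike:46, alpha:36}
treat next patient → mike; now {alpha:36}
treat next patient → alpha; now {}
add kilo (severity 14) → {kilo:14}
treat next patient → kilo; now {}
add bravo (severity 93) → {bravo:93}
treat next patient → bravo; now {}

[whiskey, lima, juliet, november, mike, alpha, kilo, bravo]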